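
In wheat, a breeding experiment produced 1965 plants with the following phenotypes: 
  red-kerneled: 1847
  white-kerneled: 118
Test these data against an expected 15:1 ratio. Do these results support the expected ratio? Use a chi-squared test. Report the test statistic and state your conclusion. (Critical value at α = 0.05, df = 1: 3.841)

0.201; consistent

Total ratio parts = 16. Expected numbers out of 1965:
  red-kerneled: 1965 × 15/16 = 1842.1875
  white-kerneled: 1965 × 1/16 = 122.8125
χ² = Σ (O − E)² / E
  red-kerneled: (1847 − 1842.1875)² / 1842.1875 = 0.0126
  white-kerneled: (118 − 122.8125)² / 122.8125 = 0.1886
χ² = 0.0126 + 0.1886 = 0.2012 ≈ 0.201
Degrees of freedom = 2 − 1 = 1; critical value at α = 0.05 is 3.841.
Since 0.201 < 3.841, we fail to reject the null hypothesis — the data are consistent with the 15:1 ratio.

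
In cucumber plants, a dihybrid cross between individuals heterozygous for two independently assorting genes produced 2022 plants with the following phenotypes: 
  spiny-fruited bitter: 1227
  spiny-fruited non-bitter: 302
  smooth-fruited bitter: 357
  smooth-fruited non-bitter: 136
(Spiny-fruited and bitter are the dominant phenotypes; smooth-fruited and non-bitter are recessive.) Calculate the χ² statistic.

A dihybrid F₂ with independent assortment and complete dominance at both loci gives a 9:3:3:1 phenotypic ratio.
The 9:3:3:1 ratio has 16 parts, so with N = 2022 the expected counts are:
  spiny-fruited bitter: 2022 × 9/16 = 1137.375
  spiny-fruited non-bitter: 2022 × 3/16 = 379.125
  smooth-fruited bitter: 2022 × 3/16 = 379.125
  smooth-fruited non-bitter: 2022 × 1/16 = 126.375
χ² = Σ (O − E)² / E
  spiny-fruited bitter: (1227 − 1137.375)² / 1137.375 = 7.0624
  spiny-fruited non-bitter: (302 − 379.125)² / 379.125 = 15.6895
  smooth-fruited bitter: (357 − 379.125)² / 379.125 = 1.2912
  smooth-fruited non-bitter: (136 − 126.375)² / 126.375 = 0.7331
χ² = 7.0624 + 15.6895 + 1.2912 + 0.7331 = 24.7762 ≈ 24.776

24.776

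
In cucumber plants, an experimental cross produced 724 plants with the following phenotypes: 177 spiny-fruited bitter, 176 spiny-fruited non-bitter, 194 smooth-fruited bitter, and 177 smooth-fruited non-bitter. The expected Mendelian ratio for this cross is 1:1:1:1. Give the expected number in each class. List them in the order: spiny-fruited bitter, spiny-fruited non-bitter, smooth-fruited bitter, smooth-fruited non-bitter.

Total ratio parts = 4. Expected numbers out of 724:
  spiny-fruited bitter: 724 × 1/4 = 181
  spiny-fruited non-bitter: 724 × 1/4 = 181
  smooth-fruited bitter: 724 × 1/4 = 181
  smooth-fruited non-bitter: 724 × 1/4 = 181

181, 181, 181, 181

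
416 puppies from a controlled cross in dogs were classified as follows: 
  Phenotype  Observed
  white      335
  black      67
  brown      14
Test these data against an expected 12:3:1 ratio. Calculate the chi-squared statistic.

Under the 12:3:1 hypothesis (Σ ratio = 16, N = 416):
  white: 416 × 12/16 = 312
  black: 416 × 3/16 = 78
  brown: 416 × 1/16 = 26
χ² = Σ (O − E)² / E
  white: (335 − 312)² / 312 = 1.6955
  black: (67 − 78)² / 78 = 1.5513
  brown: (14 − 26)² / 26 = 5.5385
χ² = 1.6955 + 1.5513 + 5.5385 = 8.7853 ≈ 8.785

8.785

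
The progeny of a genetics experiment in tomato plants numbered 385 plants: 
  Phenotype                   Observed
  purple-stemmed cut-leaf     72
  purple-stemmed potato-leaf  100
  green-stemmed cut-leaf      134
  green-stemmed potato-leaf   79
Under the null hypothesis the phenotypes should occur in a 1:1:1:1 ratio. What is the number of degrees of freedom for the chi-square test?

A goodness-of-fit test with 4 phenotype classes has df = 4 − 1 = 3.

3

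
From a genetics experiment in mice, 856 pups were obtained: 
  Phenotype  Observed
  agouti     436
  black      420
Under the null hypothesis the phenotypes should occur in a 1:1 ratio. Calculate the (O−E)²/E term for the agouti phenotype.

Total ratio parts = 2. Expected numbers out of 856:
  agouti: 856 × 1/2 = 428
  black: 856 × 1/2 = 428
Contribution of agouti: (436 − 428)² / 428 = 0.1495

0.150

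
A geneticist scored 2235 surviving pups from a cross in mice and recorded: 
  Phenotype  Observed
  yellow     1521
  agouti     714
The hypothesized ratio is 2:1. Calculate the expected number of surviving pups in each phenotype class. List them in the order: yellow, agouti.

1490, 745

Total ratio parts = 3. Expected numbers out of 2235:
  yellow: 2235 × 2/3 = 1490
  agouti: 2235 × 1/3 = 745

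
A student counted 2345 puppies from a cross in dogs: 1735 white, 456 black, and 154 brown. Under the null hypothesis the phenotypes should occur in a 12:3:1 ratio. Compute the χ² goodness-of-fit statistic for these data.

Expected counts for N = 2345 under a 12:3:1 ratio (total parts = 16):
  white: 2345 × 12/16 = 1758.75
  black: 2345 × 3/16 = 439.6875
  brown: 2345 × 1/16 = 146.5625
χ² = Σ (O − E)² / E
  white: (1735 − 1758.75)² / 1758.75 = 0.3207
  black: (456 − 439.6875)² / 439.6875 = 0.6052
  brown: (154 − 146.5625)² / 146.5625 = 0.3774
χ² = 0.3207 + 0.6052 + 0.3774 = 1.3033 ≈ 1.303

1.303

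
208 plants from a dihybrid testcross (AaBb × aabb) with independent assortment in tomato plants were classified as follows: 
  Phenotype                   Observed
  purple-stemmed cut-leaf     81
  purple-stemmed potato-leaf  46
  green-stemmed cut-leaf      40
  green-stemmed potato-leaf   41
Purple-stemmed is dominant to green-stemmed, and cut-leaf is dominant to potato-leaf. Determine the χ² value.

21.962

A dihybrid testcross with independent assortment gives a 1:1:1:1 ratio.
Under the 1:1:1:1 hypothesis (Σ ratio = 4, N = 208):
  purple-stemmed cut-leaf: 208 × 1/4 = 52
  purple-stemmed potato-leaf: 208 × 1/4 = 52
  green-stemmed cut-leaf: 208 × 1/4 = 52
  green-stemmed potato-leaf: 208 × 1/4 = 52
χ² = Σ (O − E)² / E
  purple-stemmed cut-leaf: (81 − 52)² / 52 = 16.1731
  purple-stemmed potato-leaf: (46 − 52)² / 52 = 0.6923
  green-stemmed cut-leaf: (40 − 52)² / 52 = 2.7692
  green-stemmed potato-leaf: (41 − 52)² / 52 = 2.3269
χ² = 16.1731 + 0.6923 + 2.7692 + 2.3269 = 21.9615 ≈ 21.962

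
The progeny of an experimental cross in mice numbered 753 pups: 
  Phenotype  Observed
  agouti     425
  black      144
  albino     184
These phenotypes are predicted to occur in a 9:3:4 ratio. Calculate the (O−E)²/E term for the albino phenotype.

Under the 9:3:4 hypothesis (Σ ratio = 16, N = 753):
  agouti: 753 × 9/16 = 423.5625
  black: 753 × 3/16 = 141.1875
  albino: 753 × 4/16 = 188.25
Contribution of albino: (184 − 188.25)² / 188.25 = 0.0959

0.096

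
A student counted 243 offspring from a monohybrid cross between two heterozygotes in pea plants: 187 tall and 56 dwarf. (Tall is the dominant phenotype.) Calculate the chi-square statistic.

0.495

For a monohybrid cross between heterozygotes with complete dominance, the expected phenotypic ratio is 3:1.
Under the 3:1 hypothesis (Σ ratio = 4, N = 243):
  tall: 243 × 3/4 = 182.25
  dwarf: 243 × 1/4 = 60.75
χ² = Σ (O − E)² / E
  tall: (187 − 182.25)² / 182.25 = 0.1238
  dwarf: (56 − 60.75)² / 60.75 = 0.3714
χ² = 0.1238 + 0.3714 = 0.4952 ≈ 0.495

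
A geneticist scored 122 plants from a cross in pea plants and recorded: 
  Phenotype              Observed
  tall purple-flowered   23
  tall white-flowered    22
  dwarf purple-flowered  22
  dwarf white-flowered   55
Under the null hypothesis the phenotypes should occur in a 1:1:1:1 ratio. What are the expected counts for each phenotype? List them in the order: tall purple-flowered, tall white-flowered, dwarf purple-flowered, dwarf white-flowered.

Expected counts for N = 122 under a 1:1:1:1 ratio (total parts = 4):
  tall purple-flowered: 122 × 1/4 = 30.5
  tall white-flowered: 122 × 1/4 = 30.5
  dwarf purple-flowered: 122 × 1/4 = 30.5
  dwarf white-flowered: 122 × 1/4 = 30.5

30.5, 30.5, 30.5, 30.5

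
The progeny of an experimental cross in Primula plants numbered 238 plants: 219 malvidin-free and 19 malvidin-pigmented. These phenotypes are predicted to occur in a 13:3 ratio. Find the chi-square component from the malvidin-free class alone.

3.396

The 13:3 ratio has 16 parts, so with N = 238 the expected counts are:
  malvidin-free: 238 × 13/16 = 193.375
  malvidin-pigmented: 238 × 3/16 = 44.625
Contribution of malvidin-free: (219 − 193.375)² / 193.375 = 3.3957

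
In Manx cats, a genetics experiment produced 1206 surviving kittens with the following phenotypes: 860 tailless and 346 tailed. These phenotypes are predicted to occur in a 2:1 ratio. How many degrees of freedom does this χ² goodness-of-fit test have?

1

A goodness-of-fit test with 2 phenotype classes has df = 2 − 1 = 1.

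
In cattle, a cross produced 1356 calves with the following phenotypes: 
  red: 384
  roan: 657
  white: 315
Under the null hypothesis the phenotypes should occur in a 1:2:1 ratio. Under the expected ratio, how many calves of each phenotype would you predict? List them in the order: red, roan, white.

The 1:2:1 ratio has 4 parts, so with N = 1356 the expected counts are:
  red: 1356 × 1/4 = 339
  roan: 1356 × 2/4 = 678
  white: 1356 × 1/4 = 339

339, 678, 339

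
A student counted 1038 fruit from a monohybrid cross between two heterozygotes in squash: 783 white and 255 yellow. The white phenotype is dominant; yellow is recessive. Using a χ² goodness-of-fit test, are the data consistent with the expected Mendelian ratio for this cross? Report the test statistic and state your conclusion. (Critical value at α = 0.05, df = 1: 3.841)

0.104; consistent

For a monohybrid cross between heterozygotes with complete dominance, the expected phenotypic ratio is 3:1.
Total ratio parts = 4. Expected numbers out of 1038:
  white: 1038 × 3/4 = 778.5
  yellow: 1038 × 1/4 = 259.5
χ² = Σ (O − E)² / E
  white: (783 − 778.5)² / 778.5 = 0.0260
  yellow: (255 − 259.5)² / 259.5 = 0.0780
χ² = 0.0260 + 0.0780 = 0.104
Degrees of freedom = 2 − 1 = 1; critical value at α = 0.05 is 3.841.
Since 0.104 < 3.841, we fail to reject the null hypothesis — the data are consistent with the 3:1 ratio.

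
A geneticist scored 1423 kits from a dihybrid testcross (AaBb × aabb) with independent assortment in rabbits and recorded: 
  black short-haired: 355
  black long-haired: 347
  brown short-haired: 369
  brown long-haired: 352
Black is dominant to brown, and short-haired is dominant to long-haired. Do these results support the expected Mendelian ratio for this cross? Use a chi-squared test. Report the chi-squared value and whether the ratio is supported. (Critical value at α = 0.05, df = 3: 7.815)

0.750; consistent

A dihybrid testcross with independent assortment gives a 1:1:1:1 ratio.
Total ratio parts = 4. Expected numbers out of 1423:
  black short-haired: 1423 × 1/4 = 355.75
  black long-haired: 1423 × 1/4 = 355.75
  brown short-haired: 1423 × 1/4 = 355.75
  brown long-haired: 1423 × 1/4 = 355.75
χ² = Σ (O − E)² / E
  black short-haired: (355 − 355.75)² / 355.75 = 0.0016
  black long-haired: (347 − 355.75)² / 355.75 = 0.2152
  brown short-haired: (369 − 355.75)² / 355.75 = 0.4935
  brown long-haired: (352 − 355.75)² / 355.75 = 0.0395
χ² = 0.0016 + 0.2152 + 0.4935 + 0.0395 = 0.7498 ≈ 0.750
Degrees of freedom = 4 − 1 = 3; critical value at α = 0.05 is 7.815.
Since 0.750 < 7.815, we fail to reject the null hypothesis — the data are consistent with the 1:1:1:1 ratio.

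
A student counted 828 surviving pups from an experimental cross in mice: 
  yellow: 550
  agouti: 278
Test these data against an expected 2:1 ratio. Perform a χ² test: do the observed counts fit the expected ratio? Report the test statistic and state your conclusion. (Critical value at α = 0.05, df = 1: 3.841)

Total ratio parts = 3. Expected numbers out of 828:
  yellow: 828 × 2/3 = 552
  agouti: 828 × 1/3 = 276
χ² = Σ (O − E)² / E
  yellow: (550 − 552)² / 552 = 0.0072
  agouti: (278 − 276)² / 276 = 0.0145
χ² = 0.0072 + 0.0145 = 0.0217 ≈ 0.022
Degrees of freedom = 2 − 1 = 1; critical value at α = 0.05 is 3.841.
Since 0.022 < 3.841, we fail to reject the null hypothesis — the data are consistent with the 2:1 ratio.

0.022; consistent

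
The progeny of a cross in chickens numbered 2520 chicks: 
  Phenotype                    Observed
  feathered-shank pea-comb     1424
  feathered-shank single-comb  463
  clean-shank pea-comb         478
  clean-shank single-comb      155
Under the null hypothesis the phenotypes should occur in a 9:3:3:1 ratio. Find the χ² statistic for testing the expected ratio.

0.325

Expected counts for N = 2520 under a 9:3:3:1 ratio (total parts = 16):
  feathered-shank pea-comb: 2520 × 9/16 = 1417.5
  feathered-shank single-comb: 2520 × 3/16 = 472.5
  clean-shank pea-comb: 2520 × 3/16 = 472.5
  clean-shank single-comb: 2520 × 1/16 = 157.5
χ² = Σ (O − E)² / E
  feathered-shank pea-comb: (1424 − 1417.5)² / 1417.5 = 0.0298
  feathered-shank single-comb: (463 − 472.5)² / 472.5 = 0.1910
  clean-shank pea-comb: (478 − 472.5)² / 472.5 = 0.0640
  clean-shank single-comb: (155 − 157.5)² / 157.5 = 0.0397
χ² = 0.0298 + 0.1910 + 0.0640 + 0.0397 = 0.3245 ≈ 0.325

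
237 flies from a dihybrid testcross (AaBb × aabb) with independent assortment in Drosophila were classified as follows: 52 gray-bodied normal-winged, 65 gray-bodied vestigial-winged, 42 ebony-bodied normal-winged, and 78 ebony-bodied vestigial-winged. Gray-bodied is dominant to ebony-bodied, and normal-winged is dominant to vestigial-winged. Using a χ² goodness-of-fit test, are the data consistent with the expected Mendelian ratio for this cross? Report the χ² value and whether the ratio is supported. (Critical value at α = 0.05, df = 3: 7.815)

12.401; not consistent

A dihybrid testcross with independent assortment gives a 1:1:1:1 ratio.
The 1:1:1:1 ratio has 4 parts, so with N = 237 the expected counts are:
  gray-bodied normal-winged: 237 × 1/4 = 59.25
  gray-bodied vestigial-winged: 237 × 1/4 = 59.25
  ebony-bodied normal-winged: 237 × 1/4 = 59.25
  ebony-bodied vestigial-winged: 237 × 1/4 = 59.25
χ² = Σ (O − E)² / E
  gray-bodied normal-winged: (52 − 59.25)² / 59.25 = 0.8871
  gray-bodied vestigial-winged: (65 − 59.25)² / 59.25 = 0.5580
  ebony-bodied normal-winged: (42 − 59.25)² / 59.25 = 5.0222
  ebony-bodied vestigial-winged: (78 − 59.25)² / 59.25 = 5.9335
χ² = 0.8871 + 0.5580 + 5.0222 + 5.9335 = 12.4008 ≈ 12.401
Degrees of freedom = 4 − 1 = 3; critical value at α = 0.05 is 7.815.
Since 12.401 > 7.815, we reject the null hypothesis — the data do not fit the 1:1:1:1 ratio.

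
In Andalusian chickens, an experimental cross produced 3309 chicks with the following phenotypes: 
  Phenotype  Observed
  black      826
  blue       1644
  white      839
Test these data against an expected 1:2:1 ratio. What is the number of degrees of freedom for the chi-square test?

A goodness-of-fit test with 3 phenotype classes has df = 3 − 1 = 2.

2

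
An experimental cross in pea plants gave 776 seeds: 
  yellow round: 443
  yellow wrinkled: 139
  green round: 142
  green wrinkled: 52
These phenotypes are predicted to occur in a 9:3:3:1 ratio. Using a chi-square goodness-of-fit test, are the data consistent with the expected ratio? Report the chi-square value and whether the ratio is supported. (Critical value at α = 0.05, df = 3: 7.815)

0.724; consistent

Under the 9:3:3:1 hypothesis (Σ ratio = 16, N = 776):
  yellow round: 776 × 9/16 = 436.5
  yellow wrinkled: 776 × 3/16 = 145.5
  green round: 776 × 3/16 = 145.5
  green wrinkled: 776 × 1/16 = 48.5
χ² = Σ (O − E)² / E
  yellow round: (443 − 436.5)² / 436.5 = 0.0968
  yellow wrinkled: (139 − 145.5)² / 145.5 = 0.2904
  green round: (142 − 145.5)² / 145.5 = 0.0842
  green wrinkled: (52 − 48.5)² / 48.5 = 0.2526
χ² = 0.0968 + 0.2904 + 0.0842 + 0.2526 = 0.724
Degrees of freedom = 4 − 1 = 3; critical value at α = 0.05 is 7.815.
Since 0.724 < 7.815, we fail to reject the null hypothesis — the data are consistent with the 9:3:3:1 ratio.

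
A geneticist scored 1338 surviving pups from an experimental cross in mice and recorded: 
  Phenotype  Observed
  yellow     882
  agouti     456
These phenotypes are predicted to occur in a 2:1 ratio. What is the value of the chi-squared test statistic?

The 2:1 ratio has 3 parts, so with N = 1338 the expected counts are:
  yellow: 1338 × 2/3 = 892
  agouti: 1338 × 1/3 = 446
χ² = Σ (O − E)² / E
  yellow: (882 − 892)² / 892 = 0.1121
  agouti: (456 − 446)² / 446 = 0.2242
χ² = 0.1121 + 0.2242 = 0.3363 ≈ 0.336

0.336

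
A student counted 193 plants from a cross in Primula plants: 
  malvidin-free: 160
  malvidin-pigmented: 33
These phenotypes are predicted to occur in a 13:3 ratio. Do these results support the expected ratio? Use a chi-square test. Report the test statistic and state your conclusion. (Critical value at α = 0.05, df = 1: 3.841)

0.346; consistent

Under the 13:3 hypothesis (Σ ratio = 16, N = 193):
  malvidin-free: 193 × 13/16 = 156.8125
  malvidin-pigmented: 193 × 3/16 = 36.1875
χ² = Σ (O − E)² / E
  malvidin-free: (160 − 156.8125)² / 156.8125 = 0.0648
  malvidin-pigmented: (33 − 36.1875)² / 36.1875 = 0.2808
χ² = 0.0648 + 0.2808 = 0.3456 ≈ 0.346
Degrees of freedom = 2 − 1 = 1; critical value at α = 0.05 is 3.841.
Since 0.346 < 3.841, we fail to reject the null hypothesis — the data are consistent with the 13:3 ratio.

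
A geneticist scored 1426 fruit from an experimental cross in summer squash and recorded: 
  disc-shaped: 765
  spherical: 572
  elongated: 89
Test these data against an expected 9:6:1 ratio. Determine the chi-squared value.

4.313

Total ratio parts = 16. Expected numbers out of 1426:
  disc-shaped: 1426 × 9/16 = 802.125
  spherical: 1426 × 6/16 = 534.75
  elongated: 1426 × 1/16 = 89.125
χ² = Σ (O − E)² / E
  disc-shaped: (765 − 802.125)² / 802.125 = 1.7183
  spherical: (572 − 534.75)² / 534.75 = 2.5948
  elongated: (89 − 89.125)² / 89.125 = 0.0002
χ² = 1.7183 + 2.5948 + 0.0002 = 4.3133 ≈ 4.313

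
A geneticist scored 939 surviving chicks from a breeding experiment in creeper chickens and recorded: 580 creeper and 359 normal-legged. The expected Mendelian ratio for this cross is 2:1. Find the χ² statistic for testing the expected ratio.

Total ratio parts = 3. Expected numbers out of 939:
  creeper: 939 × 2/3 = 626
  normal-legged: 939 × 1/3 = 313
χ² = Σ (O − E)² / E
  creeper: (580 − 626)² / 626 = 3.3802
  normal-legged: (359 − 313)² / 313 = 6.7604
χ² = 3.3802 + 6.7604 = 10.1406 ≈ 10.141

10.141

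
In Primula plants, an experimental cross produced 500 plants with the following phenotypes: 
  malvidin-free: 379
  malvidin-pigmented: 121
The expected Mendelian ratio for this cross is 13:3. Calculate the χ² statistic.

The 13:3 ratio has 16 parts, so with N = 500 the expected counts are:
  malvidin-free: 500 × 13/16 = 406.25
  malvidin-pigmented: 500 × 3/16 = 93.75
χ² = Σ (O − E)² / E
  malvidin-free: (379 − 406.25)² / 406.25 = 1.8278
  malvidin-pigmented: (121 − 93.75)² / 93.75 = 7.9207
χ² = 1.8278 + 7.9207 = 9.7485 ≈ 9.749

9.749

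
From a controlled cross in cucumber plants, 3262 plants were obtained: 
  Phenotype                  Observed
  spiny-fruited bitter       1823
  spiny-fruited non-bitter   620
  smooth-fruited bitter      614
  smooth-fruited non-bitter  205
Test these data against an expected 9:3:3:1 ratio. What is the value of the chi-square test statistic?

0.207

Total ratio parts = 16. Expected numbers out of 3262:
  spiny-fruited bitter: 3262 × 9/16 = 1834.875
  spiny-fruited non-bitter: 3262 × 3/16 = 611.625
  smooth-fruited bitter: 3262 × 3/16 = 611.625
  smooth-fruited non-bitter: 3262 × 1/16 = 203.875
χ² = Σ (O − E)² / E
  spiny-fruited bitter: (1823 − 1834.875)² / 1834.875 = 0.0769
  spiny-fruited non-bitter: (620 − 611.625)² / 611.625 = 0.1147
  smooth-fruited bitter: (614 − 611.625)² / 611.625 = 0.0092
  smooth-fruited non-bitter: (205 − 203.875)² / 203.875 = 0.0062
χ² = 0.0769 + 0.1147 + 0.0092 + 0.0062 = 0.207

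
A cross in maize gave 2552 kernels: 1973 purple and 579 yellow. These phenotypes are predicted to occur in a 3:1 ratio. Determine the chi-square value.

Under the 3:1 hypothesis (Σ ratio = 4, N = 2552):
  purple: 2552 × 3/4 = 1914
  yellow: 2552 × 1/4 = 638
χ² = Σ (O − E)² / E
  purple: (1973 − 1914)² / 1914 = 1.8187
  yellow: (579 − 638)² / 638 = 5.4561
χ² = 1.8187 + 5.4561 = 7.2748 ≈ 7.275

7.275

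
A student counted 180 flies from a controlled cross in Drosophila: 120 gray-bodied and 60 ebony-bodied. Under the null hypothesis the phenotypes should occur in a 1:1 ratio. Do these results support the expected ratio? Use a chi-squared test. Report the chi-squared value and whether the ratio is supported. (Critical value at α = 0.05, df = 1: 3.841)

Expected counts for N = 180 under a 1:1 ratio (total parts = 2):
  gray-bodied: 180 × 1/2 = 90
  ebony-bodied: 180 × 1/2 = 90
χ² = Σ (O − E)² / E
  gray-bodied: (120 − 90)² / 90 = 10.0000
  ebony-bodied: (60 − 90)² / 90 = 10.0000
χ² = 10.0000 + 10.0000 = 20.000
Degrees of freedom = 2 − 1 = 1; critical value at α = 0.05 is 3.841.
Since 20.000 > 3.841, we reject the null hypothesis — the data do not fit the 1:1 ratio.

20.000; not consistent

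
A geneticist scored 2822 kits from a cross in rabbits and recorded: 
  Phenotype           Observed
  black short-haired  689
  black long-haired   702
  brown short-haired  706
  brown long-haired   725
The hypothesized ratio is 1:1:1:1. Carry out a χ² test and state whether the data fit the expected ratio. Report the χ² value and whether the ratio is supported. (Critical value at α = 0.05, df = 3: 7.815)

0.943; consistent

Under the 1:1:1:1 hypothesis (Σ ratio = 4, N = 2822):
  black short-haired: 2822 × 1/4 = 705.5
  black long-haired: 2822 × 1/4 = 705.5
  brown short-haired: 2822 × 1/4 = 705.5
  brown long-haired: 2822 × 1/4 = 705.5
χ² = Σ (O − E)² / E
  black short-haired: (689 − 705.5)² / 705.5 = 0.3859
  black long-haired: (702 − 705.5)² / 705.5 = 0.0174
  brown short-haired: (706 − 705.5)² / 705.5 = 0.0004
  brown long-haired: (725 − 705.5)² / 705.5 = 0.5390
χ² = 0.3859 + 0.0174 + 0.0004 + 0.5390 = 0.9427 ≈ 0.943
Degrees of freedom = 4 − 1 = 3; critical value at α = 0.05 is 7.815.
Since 0.943 < 7.815, we fail to reject the null hypothesis — the data are consistent with the 1:1:1:1 ratio.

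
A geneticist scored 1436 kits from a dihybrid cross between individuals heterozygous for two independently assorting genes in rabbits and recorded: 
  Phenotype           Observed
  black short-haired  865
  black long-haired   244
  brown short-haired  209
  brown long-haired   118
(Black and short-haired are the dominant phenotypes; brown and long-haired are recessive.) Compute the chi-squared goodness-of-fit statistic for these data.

28.800

A dihybrid F₂ with independent assortment and complete dominance at both loci gives a 9:3:3:1 phenotypic ratio.
Under the 9:3:3:1 hypothesis (Σ ratio = 16, N = 1436):
  black short-haired: 1436 × 9/16 = 807.75
  black long-haired: 1436 × 3/16 = 269.25
  brown short-haired: 1436 × 3/16 = 269.25
  brown long-haired: 1436 × 1/16 = 89.75
χ² = Σ (O − E)² / E
  black short-haired: (865 − 807.75)² / 807.75 = 4.0576
  black long-haired: (244 − 269.25)² / 269.25 = 2.3679
  brown short-haired: (209 − 269.25)² / 269.25 = 13.4821
  brown long-haired: (118 − 89.75)² / 89.75 = 8.8921
χ² = 4.0576 + 2.3679 + 13.4821 + 8.8921 = 28.7997 ≈ 28.800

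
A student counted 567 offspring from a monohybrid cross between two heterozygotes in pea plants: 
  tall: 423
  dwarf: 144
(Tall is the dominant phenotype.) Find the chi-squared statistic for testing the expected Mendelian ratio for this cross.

For a monohybrid cross between heterozygotes with complete dominance, the expected phenotypic ratio is 3:1.
Expected counts for N = 567 under a 3:1 ratio (total parts = 4):
  tall: 567 × 3/4 = 425.25
  dwarf: 567 × 1/4 = 141.75
χ² = Σ (O − E)² / E
  tall: (423 − 425.25)² / 425.25 = 0.0119
  dwarf: (144 − 141.75)² / 141.75 = 0.0357
χ² = 0.0119 + 0.0357 = 0.0476 ≈ 0.048

0.048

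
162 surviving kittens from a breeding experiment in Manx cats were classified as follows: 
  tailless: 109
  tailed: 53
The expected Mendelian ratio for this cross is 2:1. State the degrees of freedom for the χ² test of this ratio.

A goodness-of-fit test with 2 phenotype classes has df = 2 − 1 = 1.

1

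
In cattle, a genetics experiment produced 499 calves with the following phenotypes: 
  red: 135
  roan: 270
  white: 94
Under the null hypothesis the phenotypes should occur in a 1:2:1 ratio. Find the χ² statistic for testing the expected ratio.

The 1:2:1 ratio has 4 parts, so with N = 499 the expected counts are:
  red: 499 × 1/4 = 124.75
  roan: 499 × 2/4 = 249.5
  white: 499 × 1/4 = 124.75
χ² = Σ (O − E)² / E
  red: (135 − 124.75)² / 124.75 = 0.8422
  roan: (270 − 249.5)² / 249.5 = 1.6844
  white: (94 − 124.75)² / 124.75 = 7.5797
χ² = 0.8422 + 1.6844 + 7.5797 = 10.1063 ≈ 10.106

10.106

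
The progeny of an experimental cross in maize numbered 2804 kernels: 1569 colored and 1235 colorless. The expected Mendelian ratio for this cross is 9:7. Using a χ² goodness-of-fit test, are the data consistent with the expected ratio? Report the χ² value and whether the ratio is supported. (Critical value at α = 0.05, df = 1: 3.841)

Total ratio parts = 16. Expected numbers out of 2804:
  colored: 2804 × 9/16 = 1577.25
  colorless: 2804 × 7/16 = 1226.75
χ² = Σ (O − E)² / E
  colored: (1569 − 1577.25)² / 1577.25 = 0.0432
  colorless: (1235 − 1226.75)² / 1226.75 = 0.0555
χ² = 0.0432 + 0.0555 = 0.0987 ≈ 0.099
Degrees of freedom = 2 − 1 = 1; critical value at α = 0.05 is 3.841.
Since 0.099 < 3.841, we fail to reject the null hypothesis — the data are consistent with the 9:7 ratio.

0.099; consistent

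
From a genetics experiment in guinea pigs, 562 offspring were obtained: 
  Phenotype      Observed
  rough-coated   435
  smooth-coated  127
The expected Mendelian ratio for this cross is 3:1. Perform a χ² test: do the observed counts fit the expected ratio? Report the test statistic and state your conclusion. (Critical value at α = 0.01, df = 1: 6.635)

Total ratio parts = 4. Expected numbers out of 562:
  rough-coated: 562 × 3/4 = 421.5
  smooth-coated: 562 × 1/4 = 140.5
χ² = Σ (O − E)² / E
  rough-coated: (435 − 421.5)² / 421.5 = 0.4324
  smooth-coated: (127 − 140.5)² / 140.5 = 1.2972
χ² = 0.4324 + 1.2972 = 1.7296 ≈ 1.730
Degrees of freedom = 2 − 1 = 1; critical value at α = 0.01 is 6.635.
Since 1.730 < 6.635, we fail to reject the null hypothesis — the data are consistent with the 3:1 ratio.

1.730; consistent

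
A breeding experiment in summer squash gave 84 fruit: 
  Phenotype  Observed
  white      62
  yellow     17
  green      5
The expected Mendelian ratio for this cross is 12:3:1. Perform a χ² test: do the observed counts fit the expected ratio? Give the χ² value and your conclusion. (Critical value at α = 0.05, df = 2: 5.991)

Total ratio parts = 16. Expected numbers out of 84:
  white: 84 × 12/16 = 63
  yellow: 84 × 3/16 = 15.75
  green: 84 × 1/16 = 5.25
χ² = Σ (O − E)² / E
  white: (62 − 63)² / 63 = 0.0159
  yellow: (17 − 15.75)² / 15.75 = 0.0992
  green: (5 − 5.25)² / 5.25 = 0.0119
χ² = 0.0159 + 0.0992 + 0.0119 = 0.127
Degrees of freedom = 3 − 1 = 2; critical value at α = 0.05 is 5.991.
Since 0.127 < 5.991, we fail to reject the null hypothesis — the data are consistent with the 12:3:1 ratio.

0.127; consistent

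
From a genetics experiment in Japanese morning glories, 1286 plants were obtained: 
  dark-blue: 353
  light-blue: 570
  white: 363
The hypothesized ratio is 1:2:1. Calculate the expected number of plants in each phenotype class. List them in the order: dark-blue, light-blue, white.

Total ratio parts = 4. Expected numbers out of 1286:
  dark-blue: 1286 × 1/4 = 321.5
  light-blue: 1286 × 2/4 = 643
  white: 1286 × 1/4 = 321.5

321.5, 643, 321.5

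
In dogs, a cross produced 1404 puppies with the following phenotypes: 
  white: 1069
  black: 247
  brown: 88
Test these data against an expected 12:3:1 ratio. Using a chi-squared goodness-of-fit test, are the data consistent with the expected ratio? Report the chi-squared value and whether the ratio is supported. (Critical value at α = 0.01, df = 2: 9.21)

1.247; consistent

Under the 12:3:1 hypothesis (Σ ratio = 16, N = 1404):
  white: 1404 × 12/16 = 1053
  black: 1404 × 3/16 = 263.25
  brown: 1404 × 1/16 = 87.75
χ² = Σ (O − E)² / E
  white: (1069 − 1053)² / 1053 = 0.2431
  black: (247 − 263.25)² / 263.25 = 1.0031
  brown: (88 − 87.75)² / 87.75 = 0.0007
χ² = 0.2431 + 1.0031 + 0.0007 = 1.2469 ≈ 1.247
Degrees of freedom = 3 − 1 = 2; critical value at α = 0.01 is 9.21.
Since 1.247 < 9.21, we fail to reject the null hypothesis — the data are consistent with the 12:3:1 ratio.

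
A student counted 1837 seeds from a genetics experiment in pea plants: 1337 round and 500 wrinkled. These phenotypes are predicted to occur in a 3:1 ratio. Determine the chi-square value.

4.821

Expected counts for N = 1837 under a 3:1 ratio (total parts = 4):
  round: 1837 × 3/4 = 1377.75
  wrinkled: 1837 × 1/4 = 459.25
χ² = Σ (O − E)² / E
  round: (1337 − 1377.75)² / 1377.75 = 1.2053
  wrinkled: (500 − 459.25)² / 459.25 = 3.6158
χ² = 1.2053 + 3.6158 = 4.8211 ≈ 4.821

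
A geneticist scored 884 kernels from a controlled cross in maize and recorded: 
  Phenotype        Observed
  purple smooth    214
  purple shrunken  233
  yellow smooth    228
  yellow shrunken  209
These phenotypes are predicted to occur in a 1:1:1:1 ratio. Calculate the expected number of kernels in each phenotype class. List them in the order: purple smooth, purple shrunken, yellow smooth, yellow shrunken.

221, 221, 221, 221

Under the 1:1:1:1 hypothesis (Σ ratio = 4, N = 884):
  purple smooth: 884 × 1/4 = 221
  purple shrunken: 884 × 1/4 = 221
  yellow smooth: 884 × 1/4 = 221
  yellow shrunken: 884 × 1/4 = 221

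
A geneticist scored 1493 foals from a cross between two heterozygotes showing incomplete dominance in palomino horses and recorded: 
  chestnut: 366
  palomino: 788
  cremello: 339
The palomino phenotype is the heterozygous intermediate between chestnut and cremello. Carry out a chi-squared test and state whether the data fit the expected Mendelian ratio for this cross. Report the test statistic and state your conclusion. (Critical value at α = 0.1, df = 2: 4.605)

5.591; not consistent

With incomplete dominance, a heterozygote × heterozygote cross gives a 1:2:1 phenotypic ratio.
The 1:2:1 ratio has 4 parts, so with N = 1493 the expected counts are:
  chestnut: 1493 × 1/4 = 373.25
  palomino: 1493 × 2/4 = 746.5
  cremello: 1493 × 1/4 = 373.25
χ² = Σ (O − E)² / E
  chestnut: (366 − 373.25)² / 373.25 = 0.1408
  palomino: (788 − 746.5)² / 746.5 = 2.3071
  cremello: (339 − 373.25)² / 373.25 = 3.1428
χ² = 0.1408 + 2.3071 + 3.1428 = 5.5907 ≈ 5.591
Degrees of freedom = 3 − 1 = 2; critical value at α = 0.1 is 4.605.
Since 5.591 > 4.605, we reject the null hypothesis — the data do not fit the 1:2:1 ratio.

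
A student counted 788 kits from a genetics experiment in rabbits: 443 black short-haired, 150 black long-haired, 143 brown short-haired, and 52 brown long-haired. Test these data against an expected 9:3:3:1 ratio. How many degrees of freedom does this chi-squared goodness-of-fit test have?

3

A goodness-of-fit test with 4 phenotype classes has df = 4 − 1 = 3.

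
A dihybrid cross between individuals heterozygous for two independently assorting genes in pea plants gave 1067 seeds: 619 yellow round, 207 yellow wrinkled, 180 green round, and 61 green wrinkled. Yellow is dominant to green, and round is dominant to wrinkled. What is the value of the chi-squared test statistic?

A dihybrid F₂ with independent assortment and complete dominance at both loci gives a 9:3:3:1 phenotypic ratio.
Total ratio parts = 16. Expected numbers out of 1067:
  yellow round: 1067 × 9/16 = 600.1875
  yellow wrinkled: 1067 × 3/16 = 200.0625
  green round: 1067 × 3/16 = 200.0625
  green wrinkled: 1067 × 1/16 = 66.6875
χ² = Σ (O − E)² / E
  yellow round: (619 − 600.1875)² / 600.1875 = 0.5897
  yellow wrinkled: (207 − 200.0625)² / 200.0625 = 0.2406
  green round: (180 − 200.0625)² / 200.0625 = 2.0119
  green wrinkled: (61 − 66.6875)² / 66.6875 = 0.4851
χ² = 0.5897 + 0.2406 + 2.0119 + 0.4851 = 3.3273 ≈ 3.327

3.327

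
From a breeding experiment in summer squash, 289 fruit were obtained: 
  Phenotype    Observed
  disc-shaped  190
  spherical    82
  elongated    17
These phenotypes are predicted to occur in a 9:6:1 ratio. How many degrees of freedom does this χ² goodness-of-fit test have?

A goodness-of-fit test with 3 phenotype classes has df = 3 − 1 = 2.

2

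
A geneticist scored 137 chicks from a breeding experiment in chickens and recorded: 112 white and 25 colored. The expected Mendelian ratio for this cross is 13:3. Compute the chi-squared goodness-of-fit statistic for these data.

0.023

Under the 13:3 hypothesis (Σ ratio = 16, N = 137):
  white: 137 × 13/16 = 111.3125
  colored: 137 × 3/16 = 25.6875
χ² = Σ (O − E)² / E
  white: (112 − 111.3125)² / 111.3125 = 0.0042
  colored: (25 − 25.6875)² / 25.6875 = 0.0184
χ² = 0.0042 + 0.0184 = 0.0226 ≈ 0.023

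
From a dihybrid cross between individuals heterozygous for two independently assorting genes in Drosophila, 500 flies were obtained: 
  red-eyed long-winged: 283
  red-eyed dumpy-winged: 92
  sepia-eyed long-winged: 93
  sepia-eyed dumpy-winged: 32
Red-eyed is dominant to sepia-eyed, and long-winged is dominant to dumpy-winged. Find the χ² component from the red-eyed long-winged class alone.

A dihybrid F₂ with independent assortment and complete dominance at both loci gives a 9:3:3:1 phenotypic ratio.
Total ratio parts = 16. Expected numbers out of 500:
  red-eyed long-winged: 500 × 9/16 = 281.25
  red-eyed dumpy-winged: 500 × 3/16 = 93.75
  sepia-eyed long-winged: 500 × 3/16 = 93.75
  sepia-eyed dumpy-winged: 500 × 1/16 = 31.25
Contribution of red-eyed long-winged: (283 − 281.25)² / 281.25 = 0.0109

0.011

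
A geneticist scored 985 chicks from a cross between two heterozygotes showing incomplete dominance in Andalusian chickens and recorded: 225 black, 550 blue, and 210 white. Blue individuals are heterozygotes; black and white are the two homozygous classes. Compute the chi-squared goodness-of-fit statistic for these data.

13.883

With incomplete dominance, a heterozygote × heterozygote cross gives a 1:2:1 phenotypic ratio.
Expected counts for N = 985 under a 1:2:1 ratio (total parts = 4):
  black: 985 × 1/4 = 246.25
  blue: 985 × 2/4 = 492.5
  white: 985 × 1/4 = 246.25
χ² = Σ (O − E)² / E
  black: (225 − 246.25)² / 246.25 = 1.8338
  blue: (550 − 492.5)² / 492.5 = 6.7132
  white: (210 − 246.25)² / 246.25 = 5.3363
χ² = 1.8338 + 6.7132 + 5.3363 = 13.8833 ≈ 13.883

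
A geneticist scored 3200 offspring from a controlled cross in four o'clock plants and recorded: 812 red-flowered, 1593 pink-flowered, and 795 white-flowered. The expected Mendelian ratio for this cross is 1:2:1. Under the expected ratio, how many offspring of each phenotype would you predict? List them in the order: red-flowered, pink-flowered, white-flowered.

800, 1600, 800

Expected counts for N = 3200 under a 1:2:1 ratio (total parts = 4):
  red-flowered: 3200 × 1/4 = 800
  pink-flowered: 3200 × 2/4 = 1600
  white-flowered: 3200 × 1/4 = 800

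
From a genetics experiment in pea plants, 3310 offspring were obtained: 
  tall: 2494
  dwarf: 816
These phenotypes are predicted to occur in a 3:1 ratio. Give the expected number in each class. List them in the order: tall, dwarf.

Expected counts for N = 3310 under a 3:1 ratio (total parts = 4):
  tall: 3310 × 3/4 = 2482.5
  dwarf: 3310 × 1/4 = 827.5

2482.5, 827.5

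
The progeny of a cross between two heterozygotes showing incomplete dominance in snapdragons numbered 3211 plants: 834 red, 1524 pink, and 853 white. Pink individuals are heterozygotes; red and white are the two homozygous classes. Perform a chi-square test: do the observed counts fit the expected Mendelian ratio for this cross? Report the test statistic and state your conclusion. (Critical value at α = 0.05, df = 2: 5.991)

8.499; not consistent

With incomplete dominance, a heterozygote × heterozygote cross gives a 1:2:1 phenotypic ratio.
The 1:2:1 ratio has 4 parts, so with N = 3211 the expected counts are:
  red: 3211 × 1/4 = 802.75
  pink: 3211 × 2/4 = 1605.5
  white: 3211 × 1/4 = 802.75
χ² = Σ (O − E)² / E
  red: (834 − 802.75)² / 802.75 = 1.2165
  pink: (1524 − 1605.5)² / 1605.5 = 4.1372
  white: (853 − 802.75)² / 802.75 = 3.1455
χ² = 1.2165 + 4.1372 + 3.1455 = 8.4992 ≈ 8.499
Degrees of freedom = 3 − 1 = 2; critical value at α = 0.05 is 5.991.
Since 8.499 > 5.991, we reject the null hypothesis — the data do not fit the 1:2:1 ratio.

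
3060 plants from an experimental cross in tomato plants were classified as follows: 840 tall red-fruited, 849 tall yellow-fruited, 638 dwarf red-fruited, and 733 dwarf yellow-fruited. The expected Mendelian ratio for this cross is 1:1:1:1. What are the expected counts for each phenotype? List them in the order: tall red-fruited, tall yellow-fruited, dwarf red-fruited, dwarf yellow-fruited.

765, 765, 765, 765

Total ratio parts = 4. Expected numbers out of 3060:
  tall red-fruited: 3060 × 1/4 = 765
  tall yellow-fruited: 3060 × 1/4 = 765
  dwarf red-fruited: 3060 × 1/4 = 765
  dwarf yellow-fruited: 3060 × 1/4 = 765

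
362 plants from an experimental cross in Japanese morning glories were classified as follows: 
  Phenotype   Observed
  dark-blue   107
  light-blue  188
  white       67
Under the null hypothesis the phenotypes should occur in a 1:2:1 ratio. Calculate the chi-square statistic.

Total ratio parts = 4. Expected numbers out of 362:
  dark-blue: 362 × 1/4 = 90.5
  light-blue: 362 × 2/4 = 181
  white: 362 × 1/4 = 90.5
χ² = Σ (O − E)² / E
  dark-blue: (107 − 90.5)² / 90.5 = 3.0083
  light-blue: (188 − 181)² / 181 = 0.2707
  white: (67 − 90.5)² / 90.5 = 6.1022
χ² = 3.0083 + 0.2707 + 6.1022 = 9.3812 ≈ 9.381

9.381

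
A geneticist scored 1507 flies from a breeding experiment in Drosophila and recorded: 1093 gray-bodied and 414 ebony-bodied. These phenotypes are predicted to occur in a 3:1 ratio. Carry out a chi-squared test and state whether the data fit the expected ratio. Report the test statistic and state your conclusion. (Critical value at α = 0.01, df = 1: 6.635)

4.911; consistent

Total ratio parts = 4. Expected numbers out of 1507:
  gray-bodied: 1507 × 3/4 = 1130.25
  ebony-bodied: 1507 × 1/4 = 376.75
χ² = Σ (O − E)² / E
  gray-bodied: (1093 − 1130.25)² / 1130.25 = 1.2277
  ebony-bodied: (414 − 376.75)² / 376.75 = 3.6830
χ² = 1.2277 + 3.6830 = 4.9107 ≈ 4.911
Degrees of freedom = 2 − 1 = 1; critical value at α = 0.01 is 6.635.
Since 4.911 < 6.635, we fail to reject the null hypothesis — the data are consistent with the 3:1 ratio.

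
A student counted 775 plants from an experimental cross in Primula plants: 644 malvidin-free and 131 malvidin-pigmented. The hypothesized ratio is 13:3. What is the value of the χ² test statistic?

Expected counts for N = 775 under a 13:3 ratio (total parts = 16):
  malvidin-free: 775 × 13/16 = 629.6875
  malvidin-pigmented: 775 × 3/16 = 145.3125
χ² = Σ (O − E)² / E
  malvidin-free: (644 − 629.6875)² / 629.6875 = 0.3253
  malvidin-pigmented: (131 − 145.3125)² / 145.3125 = 1.4097
χ² = 0.3253 + 1.4097 = 1.735

1.735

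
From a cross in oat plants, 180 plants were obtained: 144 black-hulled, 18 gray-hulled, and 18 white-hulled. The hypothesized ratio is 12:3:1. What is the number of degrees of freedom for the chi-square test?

2

A goodness-of-fit test with 3 phenotype classes has df = 3 − 1 = 2.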